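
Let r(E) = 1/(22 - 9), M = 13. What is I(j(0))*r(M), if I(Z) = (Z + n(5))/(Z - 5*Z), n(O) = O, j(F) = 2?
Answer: -7/104 ≈ -0.067308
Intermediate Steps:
r(E) = 1/13
I(Z) = -(5 + Z)/(4*Z) (I(Z) = (Z + 5)/(Z - 5*Z) = (5 + Z)/((-4*Z)) = (5 + Z)*(-1/(4*Z)) = -(5 + Z)/(4*Z))
I(j(0))*r(M) = ((¼)*(-5 - 1*2)/2)*(1/13) = ((¼)*(½)*(-5 - 2))*(1/13) = ((¼)*(½)*(-7))*(1/13) = -7/8*1/13 = -7/104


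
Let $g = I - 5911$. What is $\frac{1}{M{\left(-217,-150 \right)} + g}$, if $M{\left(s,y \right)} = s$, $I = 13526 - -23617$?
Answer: $\frac{1}{31015} \approx 3.2242 \cdot 10^{-5}$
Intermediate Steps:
$I = 37143$ ($I = 13526 + 23617 = 37143$)
$g = 31232$ ($g = 37143 - 5911 = 31232$)
$\frac{1}{M{\left(-217,-150 \right)} + g} = \frac{1}{-217 + 31232} = \frac{1}{31015}$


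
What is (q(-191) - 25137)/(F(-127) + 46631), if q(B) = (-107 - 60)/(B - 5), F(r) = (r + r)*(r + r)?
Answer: -4926685/21784812 ≈ -0.22615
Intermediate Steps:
F(r) = 4*r² (F(r) = (2*r)*(2*r) = 4*r²)
q(B) = -167/(-5 + B)
(q(-191) - 25137)/(F(-127) + 46631) = (-167/(-5 - 191) - 25137)/(4*(-127)² + 46631) = (-167/(-196) - 25137)/(4*16129 + 46631) = (-167*(-1/196) - 25137)/(64516 + 46631) = (167/196 - 25137)/111147 = -4926685/196*1/111147 = -4926685/21784812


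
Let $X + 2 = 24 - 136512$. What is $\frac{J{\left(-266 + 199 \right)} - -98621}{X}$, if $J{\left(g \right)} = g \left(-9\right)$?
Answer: $- \frac{49612}{68245} \approx -0.72697$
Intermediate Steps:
$J{\left(g \right)} = - 9 g$
$X = -136490$ ($X = -2 + \left(24 - 136512\right) = -2 - 136488 = -136490$)
$\frac{J{\left(-266 + 199 \right)} - -98621}{X} = \frac{- 9 \left(-266 + 199\right) - -98621}{-136490} = \left(\left(-9\right) \left(-67\right) + 98621\right) \left(- \frac{1}{136490}\right) = \left(603 + 98621\right) \left(- \frac{1}{136490}\right) = 99224 \left(- \frac{1}{136490}\right) = - \frac{49612}{68245}$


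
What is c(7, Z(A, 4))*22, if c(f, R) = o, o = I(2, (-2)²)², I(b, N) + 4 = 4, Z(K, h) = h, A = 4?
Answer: 0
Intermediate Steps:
I(b, N) = 0 (I(b, N) = -4 + 4 = 0)
o = 0 (o = 0² = 0)
c(f, R) = 0
c(7, Z(A, 4))*22 = 0*22 = 0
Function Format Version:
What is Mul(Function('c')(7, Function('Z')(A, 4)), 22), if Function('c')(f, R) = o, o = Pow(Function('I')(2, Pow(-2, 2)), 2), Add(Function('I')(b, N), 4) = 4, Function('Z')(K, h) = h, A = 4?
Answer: 0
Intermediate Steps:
Function('I')(b, N) = 0 (Function('I')(b, N) = Add(-4, 4) = 0)
o = 0 (o = Pow(0, 2) = 0)
Function('c')(f, R) = 0
Mul(Function('c')(7, Function('Z')(A, 4)), 22) = Mul(0, 22) = 0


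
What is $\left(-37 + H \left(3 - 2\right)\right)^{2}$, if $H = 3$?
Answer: $1156$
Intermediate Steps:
$\left(-37 + H \left(3 - 2\right)\right)^{2} = \left(-37 + 3 \left(3 - 2\right)\right)^{2} = \left(-37 + 3 \cdot 1\right)^{2} = \left(-37 + 3\right)^{2} = \left(-34\right)^{2} = 1156$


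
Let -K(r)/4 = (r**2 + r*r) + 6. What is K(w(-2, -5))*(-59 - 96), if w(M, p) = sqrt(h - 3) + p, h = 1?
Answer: 32240 - 12400*I*sqrt(2) ≈ 32240.0 - 17536.0*I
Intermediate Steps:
w(M, p) = p + I*sqrt(2) (w(M, p) = sqrt(1 - 3) + p = sqrt(-2) + p = I*sqrt(2) + p = p + I*sqrt(2))
K(r) = -24 - 8*r**2 (K(r) = -4*((r**2 + r*r) + 6) = -4*((r**2 + r**2) + 6) = -4*(2*r**2 + 6) = -4*(6 + 2*r**2) = -24 - 8*r**2)
K(w(-2, -5))*(-59 - 96) = (-24 - 8*(-5 + I*sqrt(2))**2)*(-59 - 96) = (-24 - 8*(-5 + I*sqrt(2))**2)*(-155) = 3720 + 1240*(-5 + I*sqrt(2))**2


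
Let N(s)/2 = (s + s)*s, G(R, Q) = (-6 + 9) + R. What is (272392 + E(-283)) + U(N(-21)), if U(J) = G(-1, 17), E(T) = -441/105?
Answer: 1361949/5 ≈ 2.7239e+5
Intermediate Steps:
E(T) = -21/5 (E(T) = -441*1/105 = -21/5)
G(R, Q) = 3 + R
N(s) = 4*s² (N(s) = 2*((s + s)*s) = 2*((2*s)*s) = 2*(2*s²) = 4*s²)
U(J) = 2 (U(J) = 3 - 1 = 2)
(272392 + E(-283)) + U(N(-21)) = (272392 - 21/5) + 2 = 1361939/5 + 2 = 1361949/5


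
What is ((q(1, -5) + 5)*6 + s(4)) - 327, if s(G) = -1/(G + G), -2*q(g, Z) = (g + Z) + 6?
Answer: -2425/8 ≈ -303.13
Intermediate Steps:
q(g, Z) = -3 - Z/2 - g/2 (q(g, Z) = -((g + Z) + 6)/2 = -((Z + g) + 6)/2 = -(6 + Z + g)/2 = -3 - Z/2 - g/2)
s(G) = -1/(2*G)
((q(1, -5) + 5)*6 + s(4)) - 327 = (((-3 - ½*(-5) - ½*1) + 5)*6 - ½/4) - 327 = (((-3 + 5/2 - ½) + 5)*6 - ½*¼) - 327 = ((-1 + 5)*6 - ⅛) - 327 = (4*6 - ⅛) - 327 = (24 - ⅛) - 327 = 191/8 - 327 = -2425/8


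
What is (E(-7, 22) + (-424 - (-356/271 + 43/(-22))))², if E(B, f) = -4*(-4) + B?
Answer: 6025773015025/35545444 ≈ 1.6952e+5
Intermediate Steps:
E(B, f) = 16 + B
(E(-7, 22) + (-424 - (-356/271 + 43/(-22))))² = ((16 - 7) + (-424 - (-356/271 + 43/(-22))))² = (9 + (-424 - (-356*1/271 + 43*(-1/22))))² = (9 + (-424 - (-356/271 - 43/22)))² = (9 + (-424 - 1*(-19485/5962)))² = (9 + (-424 + 19485/5962))² = (9 - 2508403/5962)² = (-2454745/5962)² = 6025773015025/35545444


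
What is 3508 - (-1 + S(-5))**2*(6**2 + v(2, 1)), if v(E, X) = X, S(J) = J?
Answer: 2176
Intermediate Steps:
3508 - (-1 + S(-5))**2*(6**2 + v(2, 1)) = 3508 - (-1 - 5)**2*(6**2 + 1) = 3508 - (-6)**2*(36 + 1) = 3508 - 36*37 = 3508 - 1*1332 = 3508 - 1332 = 2176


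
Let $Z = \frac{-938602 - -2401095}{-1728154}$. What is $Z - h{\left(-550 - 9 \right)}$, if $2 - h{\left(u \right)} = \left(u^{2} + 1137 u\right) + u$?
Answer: $- \frac{559340970595}{1728154} \approx -3.2366 \cdot 10^{5}$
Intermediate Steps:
$h{\left(u \right)} = 2 - u^{2} - 1138 u$ ($h{\left(u \right)} = 2 - \left(\left(u^{2} + 1137 u\right) + u\right) = 2 - \left(u^{2} + 1138 u\right) = 2 - u^{2} - 1138 u$)
$Z = - \frac{1462493}{1728154}$ ($Z = \left(-938602 + 2401095\right) \left(- \frac{1}{1728154}\right) = 1462493 \left(- \frac{1}{1728154}\right) = - \frac{1462493}{1728154} \approx -0.84627$)
$Z - h{\left(-550 - 9 \right)} = - \frac{1462493}{1728154} - \left(2 - \left(-550 - 9\right)^{2} - 1138 \left(-550 - 9\right)\right) = - \frac{1462493}{1728154} - \left(2 - \left(-559\right)^{2} - -636142\right) = - \frac{1462493}{1728154} - \left(2 - 312481 + 636142\right) = - \frac{1462493}{1728154} - 323663 = - \frac{559340970595}{1728154}$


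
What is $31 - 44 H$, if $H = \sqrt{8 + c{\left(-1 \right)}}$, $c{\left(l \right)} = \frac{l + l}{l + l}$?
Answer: $-101$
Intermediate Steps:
$c{\left(l \right)} = 1$ ($c{\left(l \right)} = \frac{2 l}{2 l} = 2 l \frac{1}{2 l} = 1$)
$H = 3$ ($H = \sqrt{8 + 1} = \sqrt{9} = 3$)
$31 - 44 H = 31 - 132 = -101$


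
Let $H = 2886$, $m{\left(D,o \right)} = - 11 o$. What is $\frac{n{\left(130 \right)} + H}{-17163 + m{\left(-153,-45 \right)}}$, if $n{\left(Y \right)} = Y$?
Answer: $- \frac{754}{4167} \approx -0.18095$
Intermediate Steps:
$\frac{n{\left(130 \right)} + H}{-17163 + m{\left(-153,-45 \right)}} = \frac{130 + 2886}{-17163 - -495} = \frac{3016}{-17163 + 495} = \frac{3016}{-16668} = 3016 \left(- \frac{1}{16668}\right) = - \frac{754}{4167}$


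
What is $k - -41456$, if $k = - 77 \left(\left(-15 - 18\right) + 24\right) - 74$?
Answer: $42075$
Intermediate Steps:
$k = 619$ ($k = - 77 \left(-33 + 24\right) - 74 = \left(-77\right) \left(-9\right) - 74 = 693 - 74 = 619$)
$k - -41456 = 619 - -41456 = 619 + 41456 = 42075$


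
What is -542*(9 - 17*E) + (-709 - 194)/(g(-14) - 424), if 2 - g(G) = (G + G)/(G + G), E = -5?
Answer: -7183367/141 ≈ -50946.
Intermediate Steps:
g(G) = 1 (g(G) = 2 - (G + G)/(G + G) = 2 - 2*G/(2*G) = 2 - 2*G*1/(2*G) = 2 - 1*1 = 2 - 1 = 1)
-542*(9 - 17*E) + (-709 - 194)/(g(-14) - 424) = -542*(9 - 17*(-5)) + (-709 - 194)/(1 - 424) = -542*(9 + 85) - 903/(-423) = -542*94 - 903*(-1/423) = -50948 + 301/141 = -7183367/141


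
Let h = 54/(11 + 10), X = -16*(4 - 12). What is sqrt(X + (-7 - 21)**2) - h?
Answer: -18/7 + 4*sqrt(57) ≈ 27.628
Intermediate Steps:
X = 128 (X = -16*(-8) = 128)
h = 18/7 (h = 54/21 = (1/21)*54 = 18/7 ≈ 2.5714)
sqrt(X + (-7 - 21)**2) - h = sqrt(128 + (-7 - 21)**2) - 1*18/7 = sqrt(128 + (-28)**2) - 18/7 = sqrt(128 + 784) - 18/7 = sqrt(912) - 18/7 = 4*sqrt(57) - 18/7 = -18/7 + 4*sqrt(57)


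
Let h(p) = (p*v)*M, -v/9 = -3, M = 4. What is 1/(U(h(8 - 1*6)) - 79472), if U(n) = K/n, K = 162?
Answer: -4/317885 ≈ -1.2583e-5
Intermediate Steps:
v = 27 (v = -9*(-3) = 27)
h(p) = 108*p (h(p) = (p*27)*4 = (27*p)*4 = 108*p)
U(n) = 162/n
1/(U(h(8 - 1*6)) - 79472) = 1/(162/((108*(8 - 1*6))) - 79472) = 1/(162/((108*(8 - 6))) - 79472) = 1/(162/((108*2)) - 79472) = 1/(162/216 - 79472) = 1/(162*(1/216) - 79472) = 1/(¾ - 79472) = 1/(-317885/4) = -4/317885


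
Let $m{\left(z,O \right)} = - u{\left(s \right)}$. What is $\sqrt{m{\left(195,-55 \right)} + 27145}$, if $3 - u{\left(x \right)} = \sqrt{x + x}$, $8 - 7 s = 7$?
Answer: $\frac{\sqrt{1329958 + 7 \sqrt{14}}}{7} \approx 164.75$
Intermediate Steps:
$s = \frac{1}{7}$ ($s = \frac{8}{7} - 1 = \frac{1}{7} \approx 0.14286$)
$u{\left(x \right)} = 3 - \sqrt{2} \sqrt{x}$ ($u{\left(x \right)} = 3 - \sqrt{x + x} = 3 - \sqrt{2 x} = 3 - \sqrt{2} \sqrt{x}$)
$m{\left(z,O \right)} = -3 + \frac{\sqrt{14}}{7}$ ($m{\left(z,O \right)} = - (3 - \frac{\sqrt{2}}{\sqrt{7}}) = - (3 - \sqrt{2} \frac{\sqrt{7}}{7}) = - (3 - \frac{\sqrt{14}}{7}) = -3 + \frac{\sqrt{14}}{7}$)
$\sqrt{m{\left(195,-55 \right)} + 27145} = \sqrt{\left(-3 + \frac{\sqrt{14}}{7}\right) + 27145} = \sqrt{27142 + \frac{\sqrt{14}}{7}}$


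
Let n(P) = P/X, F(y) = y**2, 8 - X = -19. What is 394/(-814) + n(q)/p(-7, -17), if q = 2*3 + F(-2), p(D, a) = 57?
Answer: -299113/626373 ≈ -0.47753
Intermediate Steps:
X = 27 (X = 8 - 1*(-19) = 8 + 19 = 27)
q = 10 (q = 2*3 + (-2)**2 = 6 + 4 = 10)
n(P) = P/27
394/(-814) + n(q)/p(-7, -17) = 394/(-814) + ((1/27)*10)/57 = 394*(-1/814) + (10/27)*(1/57) = -197/407 + 10/1539 = -299113/626373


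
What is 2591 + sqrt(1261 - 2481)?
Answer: 2591 + 2*I*sqrt(305) ≈ 2591.0 + 34.929*I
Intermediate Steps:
2591 + sqrt(1261 - 2481) = 2591 + sqrt(-1220) = 2591 + 2*I*sqrt(305)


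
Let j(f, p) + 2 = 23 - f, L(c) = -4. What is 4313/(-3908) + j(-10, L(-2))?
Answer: 116835/3908 ≈ 29.896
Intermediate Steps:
j(f, p) = 21 - f (j(f, p) = -2 + (23 - f) = 21 - f)
4313/(-3908) + j(-10, L(-2)) = 4313/(-3908) + (21 - 1*(-10)) = 4313*(-1/3908) + (21 + 10) = -4313/3908 + 31 = 116835/3908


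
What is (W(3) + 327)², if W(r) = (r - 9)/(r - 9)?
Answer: 107584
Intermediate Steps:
W(r) = 1 (W(r) = (-9 + r)/(-9 + r) = 1)
(W(3) + 327)² = (1 + 327)² = 328² = 107584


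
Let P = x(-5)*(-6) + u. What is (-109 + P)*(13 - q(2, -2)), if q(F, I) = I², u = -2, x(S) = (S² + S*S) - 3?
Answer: -3537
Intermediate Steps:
x(S) = -3 + 2*S² (x(S) = (S² + S²) - 3 = 2*S² - 3 = -3 + 2*S²)
P = -284 (P = (-3 + 2*(-5)²)*(-6) - 2 = (-3 + 2*25)*(-6) - 2 = (-3 + 50)*(-6) - 2 = 47*(-6) - 2 = -282 - 2 = -284)
(-109 + P)*(13 - q(2, -2)) = (-109 - 284)*(13 - 1*(-2)²) = -393*(13 - 1*4) = -393*(13 - 4) = -393*9 = -3537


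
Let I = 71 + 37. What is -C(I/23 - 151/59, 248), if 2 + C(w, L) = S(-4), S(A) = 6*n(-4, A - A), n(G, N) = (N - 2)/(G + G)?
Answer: ½ ≈ 0.50000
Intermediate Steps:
n(G, N) = (-2 + N)/(2*G) (n(G, N) = (-2 + N)/((2*G)) = (-2 + N)*(1/(2*G)) = (-2 + N)/(2*G))
S(A) = 3/2 (S(A) = 6*((½)*(-2 + (A - A))/(-4)) = 6*((½)*(-¼)*(-2 + 0)) = 6*((½)*(-¼)*(-2)) = 6*(¼) = 3/2)
I = 108
C(w, L) = -½ (C(w, L) = -2 + 3/2 = -½)
-C(I/23 - 151/59, 248) = -1*(-½) = ½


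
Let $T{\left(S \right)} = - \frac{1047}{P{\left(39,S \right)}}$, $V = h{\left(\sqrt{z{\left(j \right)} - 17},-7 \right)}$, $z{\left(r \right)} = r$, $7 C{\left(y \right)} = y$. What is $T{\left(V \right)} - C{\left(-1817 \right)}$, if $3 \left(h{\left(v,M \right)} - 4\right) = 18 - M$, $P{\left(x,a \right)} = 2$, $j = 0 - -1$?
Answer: $- \frac{3695}{14} \approx -263.93$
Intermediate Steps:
$C{\left(y \right)} = \frac{y}{7}$
$j = 1$ ($j = 0 + 1 = 1$)
$h{\left(v,M \right)} = 10 - \frac{M}{3}$ ($h{\left(v,M \right)} = 4 + \frac{18 - M}{3} = 4 - \left(-6 + \frac{M}{3}\right) = 10 - \frac{M}{3}$)
$V = \frac{37}{3}$ ($V = 10 - - \frac{7}{3} = 10 + \frac{7}{3} = \frac{37}{3} \approx 12.333$)
$T{\left(S \right)} = - \frac{1047}{2}$
$T{\left(V \right)} - C{\left(-1817 \right)} = - \frac{1047}{2} - \frac{1}{7} \left(-1817\right) = - \frac{1047}{2} - - \frac{1817}{7} = - \frac{1047}{2} + \frac{1817}{7} = - \frac{3695}{14}$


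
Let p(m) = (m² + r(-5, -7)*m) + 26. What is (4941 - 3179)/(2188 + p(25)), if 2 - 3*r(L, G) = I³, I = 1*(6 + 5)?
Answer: -881/4118 ≈ -0.21394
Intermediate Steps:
I = 11 (I = 1*11 = 11)
r(L, G) = -443 (r(L, G) = ⅔ - ⅓*11³ = ⅔ - ⅓*1331 = ⅔ - 1331/3 = -443)
p(m) = 26 + m² - 443*m (p(m) = (m² - 443*m) + 26 = 26 + m² - 443*m)
(4941 - 3179)/(2188 + p(25)) = (4941 - 3179)/(2188 + (26 + 25² - 443*25)) = 1762/(2188 + (26 + 625 - 11075)) = 1762/(2188 - 10424) = 1762/(-8236) = 1762*(-1/8236) = -881/4118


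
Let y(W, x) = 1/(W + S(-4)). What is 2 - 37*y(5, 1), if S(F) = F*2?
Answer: 43/3 ≈ 14.333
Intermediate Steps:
S(F) = 2*F
y(W, x) = 1/(-8 + W) (y(W, x) = 1/(W + 2*(-4)) = 1/(W - 8) = 1/(-8 + W))
2 - 37*y(5, 1) = 2 - 37/(-8 + 5) = 2 - 37/(-3) = 2 - 37*(-⅓) = 2 + 37/3 = 43/3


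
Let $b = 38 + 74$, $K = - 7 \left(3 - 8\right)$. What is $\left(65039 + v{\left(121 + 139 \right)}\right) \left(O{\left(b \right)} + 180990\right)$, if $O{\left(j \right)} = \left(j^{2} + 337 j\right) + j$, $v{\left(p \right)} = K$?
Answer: $15057472860$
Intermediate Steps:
$K = 35$ ($K = \left(-7\right) \left(-5\right) = 35$)
$v{\left(p \right)} = 35$
$b = 112$
$O{\left(j \right)} = j^{2} + 338 j$
$\left(65039 + v{\left(121 + 139 \right)}\right) \left(O{\left(b \right)} + 180990\right) = \left(65039 + 35\right) \left(112 \left(338 + 112\right) + 180990\right) = 65074 \left(112 \cdot 450 + 180990\right) = 65074 \left(50400 + 180990\right) = 65074 \cdot 231390 = 15057472860$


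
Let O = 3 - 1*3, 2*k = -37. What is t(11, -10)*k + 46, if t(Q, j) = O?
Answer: 46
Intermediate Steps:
k = -37/2 (k = (½)*(-37) = -37/2 ≈ -18.500)
O = 0 (O = 3 - 3 = 0)
t(Q, j) = 0
t(11, -10)*k + 46 = 0*(-37/2) + 46 = 0 + 46 = 46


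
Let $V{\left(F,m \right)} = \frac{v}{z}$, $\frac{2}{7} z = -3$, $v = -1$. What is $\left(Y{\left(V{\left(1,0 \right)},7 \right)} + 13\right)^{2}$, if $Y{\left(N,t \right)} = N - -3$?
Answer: $\frac{114244}{441} \approx 259.06$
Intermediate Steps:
$z = - \frac{21}{2}$ ($z = \frac{7}{2} \left(-3\right) = - \frac{21}{2} \approx -10.5$)
$V{\left(F,m \right)} = \frac{2}{21}$ ($V{\left(F,m \right)} = - \frac{1}{- \frac{21}{2}} = \left(-1\right) \left(- \frac{2}{21}\right) = \frac{2}{21}$)
$Y{\left(N,t \right)} = 3 + N$ ($Y{\left(N,t \right)} = N + 3 = 3 + N$)
$\left(Y{\left(V{\left(1,0 \right)},7 \right)} + 13\right)^{2} = \left(\left(3 + \frac{2}{21}\right) + 13\right)^{2} = \left(\frac{65}{21} + 13\right)^{2} = \left(\frac{338}{21}\right)^{2} = \frac{114244}{441}$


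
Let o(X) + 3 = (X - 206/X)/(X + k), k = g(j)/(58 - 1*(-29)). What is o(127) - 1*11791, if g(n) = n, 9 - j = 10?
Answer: -16546728923/1403096 ≈ -11793.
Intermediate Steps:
j = -1 (j = 9 - 1*10 = 9 - 10 = -1)
k = -1/87 (k = -1/(58 - 1*(-29)) = -1/(58 + 29) = -1/87 ≈ -0.011494)
o(X) = -3 + (X - 206/X)/(-1/87 + X) (o(X) = -3 + (X - 206/X)/(X - 1/87) = -3 + (X - 206/X)/(-1/87 + X))
o(127) - 1*11791 = 3*(-5974 + 127 - 58*127²)/(127*(-1 + 87*127)) - 1*11791 = 3*(1/127)*(-5974 + 127 - 58*16129)/(-1 + 11049) - 11791 = 3*(1/127)*(-5974 + 127 - 935482)/11048 - 11791 = 3*(1/127)*(1/11048)*(-941329) - 11791 = -2823987/1403096 - 11791 = -16546728923/1403096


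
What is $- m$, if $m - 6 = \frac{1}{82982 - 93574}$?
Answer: $- \frac{63551}{10592} \approx -5.9999$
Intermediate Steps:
$m = \frac{63551}{10592}$ ($m = 6 + \frac{1}{82982 - 93574} = 6 + \frac{1}{-10592} = 6 - \frac{1}{10592} = \frac{63551}{10592} \approx 5.9999$)
$- m = \left(-1\right) \frac{63551}{10592} = - \frac{63551}{10592}$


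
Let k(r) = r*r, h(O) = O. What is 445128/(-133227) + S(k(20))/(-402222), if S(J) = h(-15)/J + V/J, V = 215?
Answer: -39786742451/11908184532 ≈ -3.3411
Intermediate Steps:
k(r) = r**2
S(J) = 200/J (S(J) = -15/J + 215/J = 200/J)
445128/(-133227) + S(k(20))/(-402222) = 445128/(-133227) + (200/(20**2))/(-402222) = 445128*(-1/133227) + (200/400)*(-1/402222) = -148376/44409 + (200*(1/400))*(-1/402222) = -148376/44409 + (1/2)*(-1/402222) = -148376/44409 - 1/804444 = -39786742451/11908184532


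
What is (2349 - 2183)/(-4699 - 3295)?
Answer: -83/3997 ≈ -0.020766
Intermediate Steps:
(2349 - 2183)/(-4699 - 3295) = 166/(-7994) = 166*(-1/7994) = -83/3997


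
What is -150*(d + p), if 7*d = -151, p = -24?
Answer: 47850/7 ≈ 6835.7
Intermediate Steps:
d = -151/7 (d = (⅐)*(-151) = -151/7 ≈ -21.571)
-150*(d + p) = -150*(-151/7 - 24) = -150*(-319/7) = 47850/7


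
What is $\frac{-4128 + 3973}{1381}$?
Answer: $- \frac{155}{1381} \approx -0.11224$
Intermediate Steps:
$\frac{-4128 + 3973}{1381} = \left(-155\right) \frac{1}{1381} = - \frac{155}{1381}$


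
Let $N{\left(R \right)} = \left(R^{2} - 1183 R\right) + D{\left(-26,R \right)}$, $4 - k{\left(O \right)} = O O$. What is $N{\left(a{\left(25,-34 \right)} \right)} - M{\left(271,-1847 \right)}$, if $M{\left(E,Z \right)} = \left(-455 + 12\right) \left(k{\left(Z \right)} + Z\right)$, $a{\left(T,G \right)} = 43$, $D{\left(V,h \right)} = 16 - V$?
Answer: $-1512119614$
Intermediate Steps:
$k{\left(O \right)} = 4 - O^{2}$ ($k{\left(O \right)} = 4 - O O = 4 - O^{2}$)
$M{\left(E,Z \right)} = -1772 - 443 Z + 443 Z^{2}$ ($M{\left(E,Z \right)} = \left(-455 + 12\right) \left(\left(4 - Z^{2}\right) + Z\right) = - 443 \left(4 + Z - Z^{2}\right) = -1772 - 443 Z + 443 Z^{2}$)
$N{\left(R \right)} = 42 + R^{2} - 1183 R$ ($N{\left(R \right)} = \left(R^{2} - 1183 R\right) + \left(16 - -26\right) = \left(R^{2} - 1183 R\right) + \left(16 + 26\right) = \left(R^{2} - 1183 R\right) + 42 = 42 + R^{2} - 1183 R$)
$N{\left(a{\left(25,-34 \right)} \right)} - M{\left(271,-1847 \right)} = \left(42 + 43^{2} - 50869\right) - \left(-1772 - -818221 + 443 \left(-1847\right)^{2}\right) = \left(42 + 1849 - 50869\right) - \left(-1772 + 818221 + 443 \cdot 3411409\right) = -48978 - \left(-1772 + 818221 + 1511254187\right) = -48978 - 1512070636 = -1512119614$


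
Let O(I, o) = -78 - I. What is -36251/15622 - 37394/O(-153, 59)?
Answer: -586887893/1171650 ≈ -500.91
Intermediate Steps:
-36251/15622 - 37394/O(-153, 59) = -36251/15622 - 37394/(-78 - 1*(-153)) = -36251*1/15622 - 37394/(-78 + 153) = -36251/15622 - 37394/75 = -586887893/1171650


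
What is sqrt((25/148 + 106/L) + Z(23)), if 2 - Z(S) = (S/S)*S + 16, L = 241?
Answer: I*sqrt(11574292751)/17834 ≈ 6.0325*I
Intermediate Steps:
Z(S) = -14 - S (Z(S) = 2 - ((S/S)*S + 16) = 2 - (1*S + 16) = 2 - (S + 16) = 2 - (16 + S) = 2 + (-16 - S) = -14 - S)
sqrt((25/148 + 106/L) + Z(23)) = sqrt((25/148 + 106/241) + (-14 - 1*23)) = sqrt((25*(1/148) + 106*(1/241)) + (-14 - 23)) = sqrt((25/148 + 106/241) - 37) = sqrt(21713/35668 - 37) = sqrt(-1298003/35668) = I*sqrt(11574292751)/17834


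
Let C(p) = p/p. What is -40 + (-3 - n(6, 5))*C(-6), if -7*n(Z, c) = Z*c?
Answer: -271/7 ≈ -38.714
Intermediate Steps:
C(p) = 1
n(Z, c) = -Z*c/7
-40 + (-3 - n(6, 5))*C(-6) = -40 + (-3 - (-1)*6*5/7)*1 = -40 + (-3 - 1*(-30/7))*1 = -40 + (-3 + 30/7)*1 = -40 + (9/7)*1 = -40 + 9/7 = -271/7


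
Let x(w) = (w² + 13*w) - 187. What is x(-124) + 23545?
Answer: 37122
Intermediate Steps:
x(w) = -187 + w² + 13*w
x(-124) + 23545 = (-187 + (-124)² + 13*(-124)) + 23545 = (-187 + 15376 - 1612) + 23545 = 13577 + 23545 = 37122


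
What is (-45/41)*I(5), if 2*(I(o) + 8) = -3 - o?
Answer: 540/41 ≈ 13.171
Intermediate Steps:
I(o) = -19/2 - o/2 (I(o) = -8 + (-3 - o)/2 = -8 + (-3/2 - o/2) = -19/2 - o/2)
(-45/41)*I(5) = (-45/41)*(-19/2 - ½*5) = (-45*1/41)*(-19/2 - 5/2) = -45/41*(-12) = 540/41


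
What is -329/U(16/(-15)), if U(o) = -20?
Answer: 329/20 ≈ 16.450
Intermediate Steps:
-329/U(16/(-15)) = -329/(-20) = -329*(-1/20) = 329/20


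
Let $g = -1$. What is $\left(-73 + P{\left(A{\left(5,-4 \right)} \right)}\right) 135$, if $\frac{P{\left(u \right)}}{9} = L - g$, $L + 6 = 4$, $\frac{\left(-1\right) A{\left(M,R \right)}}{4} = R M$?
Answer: $-11070$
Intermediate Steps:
$A{\left(M,R \right)} = - 4 M R$ ($A{\left(M,R \right)} = - 4 R M = - 4 M R$)
$L = -2$ ($L = -6 + 4 = -2$)
$P{\left(u \right)} = -9$ ($P{\left(u \right)} = 9 \left(-2 - -1\right) = 9 \left(-2 + 1\right) = 9 \left(-1\right) = -9$)
$\left(-73 + P{\left(A{\left(5,-4 \right)} \right)}\right) 135 = \left(-73 - 9\right) 135 = \left(-82\right) 135 = -11070$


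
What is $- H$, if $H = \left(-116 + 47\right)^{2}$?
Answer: $-4761$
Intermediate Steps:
$H = 4761$ ($H = \left(-69\right)^{2} = 4761$)
$- H = \left(-1\right) 4761 = -4761$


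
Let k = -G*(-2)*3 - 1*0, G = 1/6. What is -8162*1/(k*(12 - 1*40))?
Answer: 583/2 ≈ 291.50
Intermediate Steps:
G = 1/6 ≈ 0.16667
k = 1 (k = -(-2)/6*3 - 1*0 = -1*(-1/3)*3 + 0 = (1/3)*3 + 0 = 1 + 0 = 1)
-8162*1/(k*(12 - 1*40)) = -8162/(12 - 1*40) = -8162/(12 - 40) = -8162/((-28*1)) = -8162/(-28) = -8162*(-1/28) = 583/2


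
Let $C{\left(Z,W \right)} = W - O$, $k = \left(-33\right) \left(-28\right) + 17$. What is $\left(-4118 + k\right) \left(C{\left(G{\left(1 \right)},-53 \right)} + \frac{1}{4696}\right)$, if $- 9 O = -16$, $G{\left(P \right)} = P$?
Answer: $\frac{817237007}{4696} \approx 1.7403 \cdot 10^{5}$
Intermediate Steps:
$O = \frac{16}{9}$ ($O = \left(- \frac{1}{9}\right) \left(-16\right) = \frac{16}{9} \approx 1.7778$)
$k = 941$ ($k = 924 + 17 = 941$)
$C{\left(Z,W \right)} = - \frac{16}{9} + W$ ($C{\left(Z,W \right)} = W - \frac{16}{9} = - \frac{16}{9} + W$)
$\left(-4118 + k\right) \left(C{\left(G{\left(1 \right)},-53 \right)} + \frac{1}{4696}\right) = \left(-4118 + 941\right) \left(\left(- \frac{16}{9} - 53\right) + \frac{1}{4696}\right) = - 3177 \left(- \frac{493}{9} + \frac{1}{4696}\right) = \left(-3177\right) \left(- \frac{2315119}{42264}\right) = \frac{817237007}{4696}$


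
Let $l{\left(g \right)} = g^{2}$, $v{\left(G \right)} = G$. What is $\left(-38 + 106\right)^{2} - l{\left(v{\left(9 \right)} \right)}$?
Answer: $4543$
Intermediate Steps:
$\left(-38 + 106\right)^{2} - l{\left(v{\left(9 \right)} \right)} = \left(-38 + 106\right)^{2} - 9^{2} = 68^{2} - 81 = 4624 - 81 = 4543$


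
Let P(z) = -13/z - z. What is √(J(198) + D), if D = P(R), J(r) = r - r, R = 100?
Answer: I*√10013/10 ≈ 10.007*I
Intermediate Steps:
J(r) = 0
P(z) = -z - 13/z
D = -10013/100 (D = -1*100 - 13/100 = -100 - 13*1/100 = -100 - 13/100 = -10013/100 ≈ -100.13)
√(J(198) + D) = √(0 - 10013/100) = √(-10013/100) = I*√10013/10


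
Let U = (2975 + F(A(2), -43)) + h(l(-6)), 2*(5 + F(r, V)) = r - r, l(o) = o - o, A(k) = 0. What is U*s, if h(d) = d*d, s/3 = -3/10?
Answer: -2673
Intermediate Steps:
l(o) = 0
s = -9/10 (s = 3*(-3/10) = -9/10 ≈ -0.90000)
h(d) = d²
F(r, V) = -5 (F(r, V) = -5 + (r - r)/2 = -5 + (½)*0 = -5 + 0 = -5)
U = 2970 (U = (2975 - 5) + 0² = 2970 + 0 = 2970)
U*s = 2970*(-9/10) = -2673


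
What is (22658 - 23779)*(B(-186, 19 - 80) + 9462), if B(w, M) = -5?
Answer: -10601297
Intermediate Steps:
(22658 - 23779)*(B(-186, 19 - 80) + 9462) = (22658 - 23779)*(-5 + 9462) = -1121*9457 = -10601297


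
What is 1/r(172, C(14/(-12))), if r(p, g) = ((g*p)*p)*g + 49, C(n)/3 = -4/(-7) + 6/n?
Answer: 49/272648545 ≈ 1.7972e-7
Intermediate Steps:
C(n) = 12/7 + 18/n (C(n) = 3*(-4/(-7) + 6/n) = 3*(-4*(-1/7) + 6/n) = 3*(4/7 + 6/n) = 12/7 + 18/n)
r(p, g) = 49 + g**2*p**2 (r(p, g) = (g*p**2)*g + 49 = g**2*p**2 + 49 = 49 + g**2*p**2)
1/r(172, C(14/(-12))) = 1/(49 + (12/7 + 18/((14/(-12))))**2*172**2) = 1/(49 + (12/7 + 18/((14*(-1/12))))**2*29584) = 1/(49 + (12/7 + 18/(-7/6))**2*29584) = 1/(49 + (12/7 + 18*(-6/7))**2*29584) = 1/(49 + (12/7 - 108/7)**2*29584) = 1/(49 + (-96/7)**2*29584) = 1/(49 + (9216/49)*29584) = 1/(49 + 272646144/49) = 1/(272648545/49) = 49/272648545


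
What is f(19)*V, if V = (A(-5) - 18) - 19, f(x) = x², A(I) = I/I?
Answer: -12996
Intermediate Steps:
A(I) = 1
V = -36 (V = (1 - 18) - 19 = -17 - 19 = -36)
f(19)*V = 19²*(-36) = 361*(-36) = -12996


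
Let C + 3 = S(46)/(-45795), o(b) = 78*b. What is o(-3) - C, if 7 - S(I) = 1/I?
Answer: -162205783/702190 ≈ -231.00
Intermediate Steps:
S(I) = 7 - 1/I
C = -2106677/702190 (C = -3 + (7 - 1/46)/(-45795) = -3 + (7 - 1*1/46)*(-1/45795) = -3 + (7 - 1/46)*(-1/45795) = -3 + (321/46)*(-1/45795) = -3 - 107/702190 = -2106677/702190 ≈ -3.0002)
o(-3) - C = 78*(-3) - 1*(-2106677/702190) = -234 + 2106677/702190 = -162205783/702190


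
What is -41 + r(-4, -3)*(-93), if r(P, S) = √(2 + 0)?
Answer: -41 - 93*√2 ≈ -172.52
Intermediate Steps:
r(P, S) = √2
-41 + r(-4, -3)*(-93) = -41 + √2*(-93) = -41 - 93*√2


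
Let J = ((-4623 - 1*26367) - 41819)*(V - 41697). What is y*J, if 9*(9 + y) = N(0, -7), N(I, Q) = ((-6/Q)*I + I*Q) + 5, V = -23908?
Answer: -363024217820/9 ≈ -4.0336e+10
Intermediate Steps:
N(I, Q) = 5 + I*Q - 6*I/Q (N(I, Q) = (-6*I/Q + I*Q) + 5 = (I*Q - 6*I/Q) + 5 = 5 + I*Q - 6*I/Q)
y = -76/9 (y = -9 + (5 + 0*(-7) - 6*0/(-7))/9 = -9 + (5 + 0 - 6*0*(-⅐))/9 = -9 + (5 + 0 + 0)/9 = -9 + (⅑)*5 = -9 + 5/9 = -76/9 ≈ -8.4444)
J = 4776634445 (J = ((-4623 - 1*26367) - 41819)*(-23908 - 41697) = ((-4623 - 26367) - 41819)*(-65605) = (-30990 - 41819)*(-65605) = -72809*(-65605) = 4776634445)
y*J = -76/9*4776634445 = -363024217820/9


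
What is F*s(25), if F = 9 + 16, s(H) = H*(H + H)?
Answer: 31250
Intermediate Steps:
s(H) = 2*H**2 (s(H) = H*(2*H) = 2*H**2)
F = 25
F*s(25) = 25*(2*25**2) = 25*(2*625) = 25*1250 = 31250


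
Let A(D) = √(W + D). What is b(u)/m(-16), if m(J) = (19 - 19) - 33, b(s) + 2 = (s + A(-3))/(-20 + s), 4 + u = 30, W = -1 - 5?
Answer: -7/99 - I/66 ≈ -0.070707 - 0.015152*I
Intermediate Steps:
W = -6
A(D) = √(-6 + D)
u = 26 (u = -4 + 30 = 26)
b(s) = -2 + (s + 3*I)/(-20 + s) (b(s) = -2 + (s + √(-6 - 3))/(-20 + s) = -2 + (s + √(-9))/(-20 + s) = -2 + (s + 3*I)/(-20 + s))
m(J) = -33 (m(J) = 0 - 33 = -33)
b(u)/m(-16) = ((40 - 1*26 + 3*I)/(-20 + 26))/(-33) = ((40 - 26 + 3*I)/6)*(-1/33) = ((14 + 3*I)/6)*(-1/33) = (7/3 + I/2)*(-1/33) = -7/99 - I/66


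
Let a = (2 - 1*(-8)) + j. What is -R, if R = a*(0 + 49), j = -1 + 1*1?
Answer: -490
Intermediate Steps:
j = 0 (j = -1 + 1 = 0)
a = 10 (a = (2 - 1*(-8)) + 0 = (2 + 8) + 0 = 10 + 0 = 10)
R = 490 (R = 10*(0 + 49) = 10*49 = 490)
-R = -1*490 = -490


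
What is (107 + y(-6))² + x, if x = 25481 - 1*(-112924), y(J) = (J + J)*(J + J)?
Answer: 201406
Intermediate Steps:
y(J) = 4*J² (y(J) = (2*J)*(2*J) = 4*J²)
x = 138405 (x = 25481 + 112924 = 138405)
(107 + y(-6))² + x = (107 + 4*(-6)²)² + 138405 = (107 + 4*36)² + 138405 = (107 + 144)² + 138405 = 251² + 138405 = 63001 + 138405 = 201406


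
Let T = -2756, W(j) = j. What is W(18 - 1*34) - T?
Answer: 2740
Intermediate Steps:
W(18 - 1*34) - T = (18 - 1*34) - 1*(-2756) = (18 - 34) + 2756 = -16 + 2756 = 2740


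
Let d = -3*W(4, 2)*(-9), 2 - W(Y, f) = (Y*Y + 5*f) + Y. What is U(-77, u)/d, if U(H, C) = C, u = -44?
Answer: 11/189 ≈ 0.058201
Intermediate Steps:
W(Y, f) = 2 - Y - Y² - 5*f (W(Y, f) = 2 - ((Y*Y + 5*f) + Y) = 2 - ((Y² + 5*f) + Y) = 2 - (Y + Y² + 5*f) = 2 + (-Y - Y² - 5*f) = 2 - Y - Y² - 5*f)
d = -756 (d = -3*(2 - 1*4 - 1*4² - 5*2)*(-9) = -3*(2 - 4 - 1*16 - 10)*(-9) = -3*(2 - 4 - 16 - 10)*(-9) = -3*(-28)*(-9) = 84*(-9) = -756)
U(-77, u)/d = -44/(-756) = -44*(-1/756) = 11/189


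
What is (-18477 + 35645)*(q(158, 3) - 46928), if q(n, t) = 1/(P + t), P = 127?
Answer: -52367885176/65 ≈ -8.0566e+8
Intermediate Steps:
q(n, t) = 1/(127 + t)
(-18477 + 35645)*(q(158, 3) - 46928) = (-18477 + 35645)*(1/(127 + 3) - 46928) = 17168*(1/130 - 46928) = 17168*(-6100639/130) = -52367885176/65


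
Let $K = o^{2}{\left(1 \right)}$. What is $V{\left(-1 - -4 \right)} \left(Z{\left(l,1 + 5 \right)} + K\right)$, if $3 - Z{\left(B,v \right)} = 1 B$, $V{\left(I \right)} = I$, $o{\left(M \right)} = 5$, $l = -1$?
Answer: $87$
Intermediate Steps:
$K = 25$ ($K = 5^{2} = 25$)
$Z{\left(B,v \right)} = 3 - B$ ($Z{\left(B,v \right)} = 3 - 1 B = 3 - B$)
$V{\left(-1 - -4 \right)} \left(Z{\left(l,1 + 5 \right)} + K\right) = \left(-1 - -4\right) \left(\left(3 - -1\right) + 25\right) = \left(-1 + 4\right) \left(\left(3 + 1\right) + 25\right) = 3 \left(4 + 25\right) = 3 \cdot 29 = 87$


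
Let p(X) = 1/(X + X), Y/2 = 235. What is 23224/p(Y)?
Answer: 21830560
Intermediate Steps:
Y = 470 (Y = 2*235 = 470)
p(X) = 1/(2*X)
23224/p(Y) = 23224/(((½)/470)) = 23224/(((½)*(1/470))) = 23224/(1/940) = 23224*940 = 21830560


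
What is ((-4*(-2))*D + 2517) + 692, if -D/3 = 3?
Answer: 3137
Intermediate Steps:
D = -9 (D = -3*3 = -9)
((-4*(-2))*D + 2517) + 692 = (-4*(-2)*(-9) + 2517) + 692 = (8*(-9) + 2517) + 692 = (-72 + 2517) + 692 = 2445 + 692 = 3137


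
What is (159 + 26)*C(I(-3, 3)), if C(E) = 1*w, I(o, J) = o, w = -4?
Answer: -740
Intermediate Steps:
C(E) = -4 (C(E) = 1*(-4) = -4)
(159 + 26)*C(I(-3, 3)) = (159 + 26)*(-4) = 185*(-4) = -740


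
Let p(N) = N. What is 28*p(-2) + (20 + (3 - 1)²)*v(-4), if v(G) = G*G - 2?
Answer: 280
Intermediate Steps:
v(G) = -2 + G² (v(G) = G² - 2 = -2 + G²)
28*p(-2) + (20 + (3 - 1)²)*v(-4) = 28*(-2) + (20 + (3 - 1)²)*(-2 + (-4)²) = -56 + (20 + 2²)*(-2 + 16) = -56 + (20 + 4)*14 = -56 + 24*14 = -56 + 336 = 280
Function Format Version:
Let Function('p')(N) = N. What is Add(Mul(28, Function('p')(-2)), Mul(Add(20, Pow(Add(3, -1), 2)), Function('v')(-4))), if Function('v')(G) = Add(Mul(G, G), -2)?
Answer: 280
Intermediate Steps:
Function('v')(G) = Add(-2, Pow(G, 2)) (Function('v')(G) = Add(Pow(G, 2), -2) = Add(-2, Pow(G, 2)))
Add(Mul(28, Function('p')(-2)), Mul(Add(20, Pow(Add(3, -1), 2)), Function('v')(-4))) = Add(Mul(28, -2), Mul(Add(20, Pow(Add(3, -1), 2)), Add(-2, Pow(-4, 2)))) = Add(-56, Mul(Add(20, Pow(2, 2)), Add(-2, 16))) = Add(-56, Mul(Add(20, 4), 14)) = Add(-56, Mul(24, 14)) = Add(-56, 336) = 280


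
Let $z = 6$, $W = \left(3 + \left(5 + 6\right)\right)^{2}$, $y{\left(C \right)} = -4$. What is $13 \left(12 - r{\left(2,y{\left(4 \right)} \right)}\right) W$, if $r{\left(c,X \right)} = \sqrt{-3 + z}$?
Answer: $30576 - 2548 \sqrt{3} \approx 26163.0$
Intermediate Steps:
$W = 196$ ($W = \left(3 + 11\right)^{2} = 14^{2} = 196$)
$r{\left(c,X \right)} = \sqrt{3}$ ($r{\left(c,X \right)} = \sqrt{-3 + 6} = \sqrt{3}$)
$13 \left(12 - r{\left(2,y{\left(4 \right)} \right)}\right) W = 13 \left(12 - \sqrt{3}\right) 196 = \left(156 - 13 \sqrt{3}\right) 196 = 30576 - 2548 \sqrt{3}$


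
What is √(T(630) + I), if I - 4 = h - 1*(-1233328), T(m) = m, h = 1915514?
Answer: 2*√787369 ≈ 1774.7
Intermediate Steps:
I = 3148846 (I = 4 + (1915514 - 1*(-1233328)) = 4 + (1915514 + 1233328) = 4 + 3148842 = 3148846)
√(T(630) + I) = √(630 + 3148846) = √3149476 = 2*√787369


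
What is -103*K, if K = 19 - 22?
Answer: 309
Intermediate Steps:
K = -3
-103*K = -103*(-3) = 309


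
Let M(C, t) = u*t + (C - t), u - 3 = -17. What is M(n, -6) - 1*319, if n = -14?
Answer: -243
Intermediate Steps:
u = -14 (u = 3 - 17 = -14)
M(C, t) = C - 15*t (M(C, t) = -14*t + (C - t) = C - 15*t)
M(n, -6) - 1*319 = (-14 - 15*(-6)) - 1*319 = (-14 + 90) - 319 = 76 - 319 = -243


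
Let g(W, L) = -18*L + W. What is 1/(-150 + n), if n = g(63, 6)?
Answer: -1/195 ≈ -0.0051282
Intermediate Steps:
g(W, L) = W - 18*L
n = -45 (n = 63 - 18*6 = 63 - 108 = -45)
1/(-150 + n) = 1/(-150 - 45) = 1/(-195) = -1/195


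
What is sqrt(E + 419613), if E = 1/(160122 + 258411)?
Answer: sqrt(73503555537300090)/418533 ≈ 647.78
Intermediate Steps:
E = 1/418533 ≈ 2.3893e-6
sqrt(E + 419613) = sqrt(1/418533 + 419613) = sqrt(175621887730/418533) = sqrt(73503555537300090)/418533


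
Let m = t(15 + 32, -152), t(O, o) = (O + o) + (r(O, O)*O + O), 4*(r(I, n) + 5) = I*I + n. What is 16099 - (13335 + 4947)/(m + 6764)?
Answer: 176970213/10993 ≈ 16098.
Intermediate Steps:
r(I, n) = -5 + n/4 + I²/4 (r(I, n) = -5 + (I*I + n)/4 = -5 + (I² + n)/4 = -5 + (n + I²)/4 = -5 + (n/4 + I²/4) = -5 + n/4 + I²/4)
t(O, o) = o + 2*O + O*(-5 + O/4 + O²/4) (t(O, o) = (O + o) + ((-5 + O/4 + O²/4)*O + O) = (O + o) + (O*(-5 + O/4 + O²/4) + O) = (O + o) + (O + O*(-5 + O/4 + O²/4)) = o + 2*O + O*(-5 + O/4 + O²/4))
m = 26215 (m = -152 - 3*(15 + 32) + (15 + 32)²/4 + (15 + 32)³/4 = -152 - 3*47 + (¼)*47² + (¼)*47³ = -152 - 141 + (¼)*2209 + (¼)*103823 = -152 - 141 + 2209/4 + 103823/4 = 26215)
16099 - (13335 + 4947)/(m + 6764) = 16099 - (13335 + 4947)/(26215 + 6764) = 16099 - 18282/32979 = 16099 - 1*6094/10993 = 16099 - 6094/10993 = 176970213/10993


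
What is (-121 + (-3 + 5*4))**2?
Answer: 10816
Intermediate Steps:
(-121 + (-3 + 5*4))**2 = (-121 + (-3 + 20))**2 = (-121 + 17)**2 = (-104)**2 = 10816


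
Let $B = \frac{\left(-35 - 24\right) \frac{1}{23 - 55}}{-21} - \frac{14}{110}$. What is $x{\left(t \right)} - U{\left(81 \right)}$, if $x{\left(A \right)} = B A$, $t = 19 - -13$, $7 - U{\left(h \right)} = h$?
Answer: $\frac{77521}{1155} \approx 67.118$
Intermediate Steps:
$B = - \frac{7949}{36960}$ ($B = - \frac{59}{-32} \left(- \frac{1}{21}\right) - \frac{7}{55} = \left(-59\right) \left(- \frac{1}{32}\right) \left(- \frac{1}{21}\right) - \frac{7}{55} = \frac{59}{32} \left(- \frac{1}{21}\right) - \frac{7}{55} = - \frac{59}{672} - \frac{7}{55} = - \frac{7949}{36960} \approx -0.21507$)
$U{\left(h \right)} = 7 - h$
$t = 32$ ($t = 19 + 13 = 32$)
$x{\left(A \right)} = - \frac{7949 A}{36960}$
$x{\left(t \right)} - U{\left(81 \right)} = \left(- \frac{7949}{36960}\right) 32 - \left(7 - 81\right) = - \frac{7949}{1155} - \left(7 - 81\right) = - \frac{7949}{1155} - -74 = - \frac{7949}{1155} + 74 = \frac{77521}{1155}$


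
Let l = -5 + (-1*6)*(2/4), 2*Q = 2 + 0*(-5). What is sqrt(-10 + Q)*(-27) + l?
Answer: -8 - 81*I ≈ -8.0 - 81.0*I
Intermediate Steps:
Q = 1 (Q = (2 + 0*(-5))/2 = (2 + 0)/2 = (1/2)*2 = 1)
l = -8 (l = -5 - 12/4 = -5 - 6*1/2 = -5 - 3 = -8)
sqrt(-10 + Q)*(-27) + l = sqrt(-10 + 1)*(-27) - 8 = sqrt(-9)*(-27) - 8 = (3*I)*(-27) - 8 = -81*I - 8 = -8 - 81*I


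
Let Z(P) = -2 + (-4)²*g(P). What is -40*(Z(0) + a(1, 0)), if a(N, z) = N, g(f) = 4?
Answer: -2520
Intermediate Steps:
Z(P) = 62 (Z(P) = -2 + (-4)²*4 = -2 + 16*4 = -2 + 64 = 62)
-40*(Z(0) + a(1, 0)) = -40*(62 + 1) = -40*63 = -2520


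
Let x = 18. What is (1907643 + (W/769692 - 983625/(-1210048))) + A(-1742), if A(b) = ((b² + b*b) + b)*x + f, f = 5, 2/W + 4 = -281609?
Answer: 1040899509423872841960949/9367295886438336 ≈ 1.1112e+8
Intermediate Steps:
W = -2/281613 (W = 2/(-4 - 281609) = 2/(-281613) = 2*(-1/281613) = -2/281613 ≈ -7.1019e-6)
A(b) = 5 + 18*b + 36*b² (A(b) = ((b² + b*b) + b)*18 + 5 = ((b² + b²) + b)*18 + 5 = (2*b² + b)*18 + 5 = (b + 2*b²)*18 + 5 = (18*b + 36*b²) + 5 = 5 + 18*b + 36*b²)
(1907643 + (W/769692 - 983625/(-1210048))) + A(-1742) = (1907643 + (-2/281613/769692 - 983625/(-1210048))) + (5 + 18*(-1742) + 36*(-1742)²) = (1907643 + (-2/281613*1/769692 - 983625*(-1/1210048))) + (5 - 31356 + 36*3034564) = (1907643 + (-1/108377636598 + 983625/1210048)) + (5 - 31356 + 109244304) = (1907643 + 7614496628392693/9367295886438336) + 109212953 = 17869464041189514994741/9367295886438336 + 109212953 = 1040899509423872841960949/9367295886438336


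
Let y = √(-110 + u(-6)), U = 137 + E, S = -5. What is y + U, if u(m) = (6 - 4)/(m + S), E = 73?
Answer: 210 + 2*I*√3333/11 ≈ 210.0 + 10.497*I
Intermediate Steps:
U = 210 (U = 137 + 73 = 210)
u(m) = 2/(-5 + m) (u(m) = (6 - 4)/(m - 5) = 2/(-5 + m))
y = 2*I*√3333/11 (y = √(-110 + 2/(-5 - 6)) = √(-110 + 2/(-11)) = √(-110 + 2*(-1/11)) = √(-110 - 2/11) = √(-1212/11) = 2*I*√3333/11 ≈ 10.497*I)
y + U = 2*I*√3333/11 + 210 = 210 + 2*I*√3333/11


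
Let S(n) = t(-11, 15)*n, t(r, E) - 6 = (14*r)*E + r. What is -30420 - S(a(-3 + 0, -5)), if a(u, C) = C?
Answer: -41995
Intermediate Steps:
t(r, E) = 6 + r + 14*E*r (t(r, E) = 6 + ((14*r)*E + r) = 6 + (14*E*r + r) = 6 + (r + 14*E*r) = 6 + r + 14*E*r)
S(n) = -2315*n (S(n) = (6 - 11 + 14*15*(-11))*n = (6 - 11 - 2310)*n = -2315*n)
-30420 - S(a(-3 + 0, -5)) = -30420 - (-2315)*(-5) = -30420 - 1*11575 = -30420 - 11575 = -41995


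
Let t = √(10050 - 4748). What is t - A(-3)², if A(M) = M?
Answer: -9 + √5302 ≈ 63.815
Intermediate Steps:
t = √5302 ≈ 72.815
t - A(-3)² = √5302 - 1*(-3)² = √5302 - 1*9 = √5302 - 9 = -9 + √5302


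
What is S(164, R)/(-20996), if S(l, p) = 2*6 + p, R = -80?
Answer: 17/5249 ≈ 0.0032387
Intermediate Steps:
S(l, p) = 12 + p
S(164, R)/(-20996) = (12 - 80)/(-20996) = -68*(-1/20996) = 17/5249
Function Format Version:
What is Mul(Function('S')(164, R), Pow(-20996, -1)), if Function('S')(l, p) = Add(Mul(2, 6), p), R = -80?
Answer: Rational(17, 5249) ≈ 0.0032387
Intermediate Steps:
Function('S')(l, p) = Add(12, p)
Mul(Function('S')(164, R), Pow(-20996, -1)) = Mul(Add(12, -80), Pow(-20996, -1)) = Mul(-68, Rational(-1, 20996)) = Rational(17, 5249)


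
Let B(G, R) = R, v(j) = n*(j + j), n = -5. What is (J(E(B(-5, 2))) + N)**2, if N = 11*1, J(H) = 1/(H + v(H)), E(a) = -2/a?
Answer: 10000/81 ≈ 123.46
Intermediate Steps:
v(j) = -10*j (v(j) = -5*(j + j) = -10*j)
J(H) = -1/(9*H) (J(H) = 1/(H - 10*H) = 1/(-9*H) = -1/(9*H))
N = 11
(J(E(B(-5, 2))) + N)**2 = (-(-1/1)/9 + 11)**2 = (-1/(9*((-2*1/2))) + 11)**2 = (-1/9/(-1) + 11)**2 = (-1/9*(-1) + 11)**2 = (1/9 + 11)**2 = (100/9)**2 = 10000/81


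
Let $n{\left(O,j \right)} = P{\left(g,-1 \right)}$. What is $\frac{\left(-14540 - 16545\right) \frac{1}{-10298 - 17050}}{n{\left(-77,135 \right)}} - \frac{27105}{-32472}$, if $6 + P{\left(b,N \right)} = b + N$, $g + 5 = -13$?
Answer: $\frac{32448697}{41113160} \approx 0.78925$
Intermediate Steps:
$g = -18$ ($g = -5 - 13 = -18$)
$P{\left(b,N \right)} = -6 + N + b$ ($P{\left(b,N \right)} = -6 + \left(b + N\right) = -6 + \left(N + b\right) = -6 + N + b$)
$n{\left(O,j \right)} = -25$ ($n{\left(O,j \right)} = -6 - 1 - 18 = -25$)
$\frac{\left(-14540 - 16545\right) \frac{1}{-10298 - 17050}}{n{\left(-77,135 \right)}} - \frac{27105}{-32472} = \frac{\left(-14540 - 16545\right) \frac{1}{-10298 - 17050}}{-25} - \frac{27105}{-32472} = - \frac{31085}{-27348} \left(- \frac{1}{25}\right) - - \frac{9035}{10824} = \left(-31085\right) \left(- \frac{1}{27348}\right) \left(- \frac{1}{25}\right) + \frac{9035}{10824} = \frac{31085}{27348} \left(- \frac{1}{25}\right) + \frac{9035}{10824} = - \frac{6217}{136740} + \frac{9035}{10824} = \frac{32448697}{41113160}$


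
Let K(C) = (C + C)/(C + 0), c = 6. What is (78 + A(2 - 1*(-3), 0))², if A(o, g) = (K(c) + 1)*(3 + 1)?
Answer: 8100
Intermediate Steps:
K(C) = 2 (K(C) = (2*C)/C = 2)
A(o, g) = 12 (A(o, g) = (2 + 1)*(3 + 1) = 3*4 = 12)
(78 + A(2 - 1*(-3), 0))² = (78 + 12)² = 90² = 8100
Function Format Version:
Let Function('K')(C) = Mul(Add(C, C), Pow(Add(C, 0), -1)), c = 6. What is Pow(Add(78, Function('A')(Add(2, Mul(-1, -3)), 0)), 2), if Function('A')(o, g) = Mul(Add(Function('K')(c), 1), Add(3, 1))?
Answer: 8100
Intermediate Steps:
Function('K')(C) = 2 (Function('K')(C) = Mul(Mul(2, C), Pow(C, -1)) = 2)
Function('A')(o, g) = 12 (Function('A')(o, g) = Mul(Add(2, 1), Add(3, 1)) = Mul(3, 4) = 12)
Pow(Add(78, Function('A')(Add(2, Mul(-1, -3)), 0)), 2) = Pow(Add(78, 12), 2) = Pow(90, 2) = 8100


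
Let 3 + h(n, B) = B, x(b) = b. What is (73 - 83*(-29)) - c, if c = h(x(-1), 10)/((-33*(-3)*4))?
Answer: 982073/396 ≈ 2480.0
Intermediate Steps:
h(n, B) = -3 + B
c = 7/396 (c = (-3 + 10)/((-33*(-3)*4)) = 7/((99*4)) = 7/396 ≈ 0.017677)
(73 - 83*(-29)) - c = (73 - 83*(-29)) - 1*7/396 = (73 + 2407) - 7/396 = 2480 - 7/396 = 982073/396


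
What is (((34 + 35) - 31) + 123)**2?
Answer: 25921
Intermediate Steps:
(((34 + 35) - 31) + 123)**2 = ((69 - 31) + 123)**2 = (38 + 123)**2 = 161**2 = 25921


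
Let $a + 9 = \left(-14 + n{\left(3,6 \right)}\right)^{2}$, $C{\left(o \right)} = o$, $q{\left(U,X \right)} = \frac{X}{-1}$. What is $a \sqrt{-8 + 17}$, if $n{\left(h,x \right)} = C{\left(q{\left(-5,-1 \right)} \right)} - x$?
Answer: $1056$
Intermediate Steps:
$q{\left(U,X \right)} = - X$ ($q{\left(U,X \right)} = X \left(-1\right) = - X$)
$n{\left(h,x \right)} = 1 - x$ ($n{\left(h,x \right)} = \left(-1\right) \left(-1\right) - x = 1 - x$)
$a = 352$ ($a = -9 + \left(-14 + \left(1 - 6\right)\right)^{2} = -9 + \left(-14 - 5\right)^{2} = -9 + \left(-19\right)^{2} = -9 + 361 = 352$)
$a \sqrt{-8 + 17} = 352 \sqrt{-8 + 17} = 352 \sqrt{9} = 352 \cdot 3 = 1056$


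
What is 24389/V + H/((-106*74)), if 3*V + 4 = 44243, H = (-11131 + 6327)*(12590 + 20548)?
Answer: 1760799850869/86752679 ≈ 20297.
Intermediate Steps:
H = -159194952 (H = -4804*33138 = -159194952)
V = 44239/3 (V = -4/3 + (⅓)*44243 = -4/3 + 44243/3 = 44239/3 ≈ 14746.)
24389/V + H/((-106*74)) = 24389/(44239/3) - 159194952/((-106*74)) = 24389*(3/44239) - 159194952/(-7844) = 73167/44239 - 159194952*(-1/7844) = 73167/44239 + 39798738/1961 = 1760799850869/86752679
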